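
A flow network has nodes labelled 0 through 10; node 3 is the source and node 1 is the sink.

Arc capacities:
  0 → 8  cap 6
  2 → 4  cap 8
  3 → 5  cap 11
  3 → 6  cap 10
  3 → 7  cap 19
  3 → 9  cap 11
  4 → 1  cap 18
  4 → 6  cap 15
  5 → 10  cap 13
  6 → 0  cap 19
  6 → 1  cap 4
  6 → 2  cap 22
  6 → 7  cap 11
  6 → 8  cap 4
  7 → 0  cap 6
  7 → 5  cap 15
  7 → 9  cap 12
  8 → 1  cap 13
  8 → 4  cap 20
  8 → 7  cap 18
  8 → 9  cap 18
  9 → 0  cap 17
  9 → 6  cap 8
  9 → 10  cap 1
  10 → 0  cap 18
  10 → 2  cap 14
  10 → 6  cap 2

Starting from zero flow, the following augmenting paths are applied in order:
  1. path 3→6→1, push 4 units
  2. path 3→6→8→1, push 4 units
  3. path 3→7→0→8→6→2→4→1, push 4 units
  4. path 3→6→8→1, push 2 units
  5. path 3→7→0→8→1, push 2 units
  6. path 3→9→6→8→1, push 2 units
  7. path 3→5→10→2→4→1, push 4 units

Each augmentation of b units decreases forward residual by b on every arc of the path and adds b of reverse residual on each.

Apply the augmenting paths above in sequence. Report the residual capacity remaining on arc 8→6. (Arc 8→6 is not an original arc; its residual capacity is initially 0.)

after path 1 (3→6→1, push 4): res(8,6)=0
after path 2 (3→6→8→1, push 4): res(8,6)=4
after path 3 (3→7→0→8→6→2→4→1, push 4): res(8,6)=0
after path 4 (3→6→8→1, push 2): res(8,6)=2
after path 5 (3→7→0→8→1, push 2): res(8,6)=2
after path 6 (3→9→6→8→1, push 2): res(8,6)=4
after path 7 (3→5→10→2→4→1, push 4): res(8,6)=4

Residual capacity of (8,6): 4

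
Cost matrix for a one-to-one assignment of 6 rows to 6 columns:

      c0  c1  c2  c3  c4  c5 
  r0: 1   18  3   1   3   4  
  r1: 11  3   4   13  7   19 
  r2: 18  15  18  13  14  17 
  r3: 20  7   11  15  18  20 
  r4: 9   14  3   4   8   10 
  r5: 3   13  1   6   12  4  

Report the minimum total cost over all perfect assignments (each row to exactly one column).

optimal assignment: row0→col0 (cost 1), row1→col2 (cost 4), row2→col4 (cost 14), row3→col1 (cost 7), row4→col3 (cost 4), row5→col5 (cost 4)
total = 1 + 4 + 14 + 7 + 4 + 4 = 34

Minimum assignment cost: 34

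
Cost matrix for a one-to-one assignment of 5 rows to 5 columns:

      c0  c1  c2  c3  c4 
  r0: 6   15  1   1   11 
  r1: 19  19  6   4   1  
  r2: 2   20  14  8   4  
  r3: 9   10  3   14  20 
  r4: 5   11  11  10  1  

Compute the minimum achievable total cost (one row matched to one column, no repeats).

Minimum assignment cost: 18

one of 2 optimal assignments: row0→col2 (cost 1), row1→col3 (cost 4), row2→col0 (cost 2), row3→col1 (cost 10), row4→col4 (cost 1)
total = 1 + 4 + 2 + 10 + 1 = 18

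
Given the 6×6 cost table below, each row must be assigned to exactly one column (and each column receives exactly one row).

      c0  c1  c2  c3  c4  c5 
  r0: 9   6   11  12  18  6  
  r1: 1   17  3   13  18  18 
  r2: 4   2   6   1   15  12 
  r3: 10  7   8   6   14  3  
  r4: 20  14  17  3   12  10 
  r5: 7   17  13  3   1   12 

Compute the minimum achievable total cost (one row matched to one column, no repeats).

one of 2 optimal assignments: row0→col1 (cost 6), row1→col0 (cost 1), row2→col2 (cost 6), row3→col5 (cost 3), row4→col3 (cost 3), row5→col4 (cost 1)
total = 6 + 1 + 6 + 3 + 3 + 1 = 20

Minimum assignment cost: 20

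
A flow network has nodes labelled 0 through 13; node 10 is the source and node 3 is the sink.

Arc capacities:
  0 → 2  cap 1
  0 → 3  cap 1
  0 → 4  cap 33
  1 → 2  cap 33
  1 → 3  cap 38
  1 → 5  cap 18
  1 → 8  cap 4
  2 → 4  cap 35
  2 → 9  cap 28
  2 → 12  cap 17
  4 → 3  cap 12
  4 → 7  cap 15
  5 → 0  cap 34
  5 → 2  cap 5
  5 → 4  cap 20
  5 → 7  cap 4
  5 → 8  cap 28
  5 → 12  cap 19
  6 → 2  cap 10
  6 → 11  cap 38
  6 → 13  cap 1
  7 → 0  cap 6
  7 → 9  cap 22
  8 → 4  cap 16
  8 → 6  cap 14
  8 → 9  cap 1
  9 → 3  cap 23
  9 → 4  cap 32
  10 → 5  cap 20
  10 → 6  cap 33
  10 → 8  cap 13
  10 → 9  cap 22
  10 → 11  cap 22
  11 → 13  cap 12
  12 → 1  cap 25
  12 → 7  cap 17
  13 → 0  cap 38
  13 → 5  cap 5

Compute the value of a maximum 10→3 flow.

augment #1: 10→9→3 bottleneck 22, total now 22
augment #2: 10→5→0→3 bottleneck 1, total now 23
augment #3: 10→5→4→3 bottleneck 12, total now 35
augment #4: 10→8→9→3 bottleneck 1, total now 36
augment #5: 10→5→12→1→3 bottleneck 7, total now 43
augment #6: 10→6→2→12→1→3 bottleneck 10, total now 53
augment #7: 10→6→13→5→12→1→3 bottleneck 1, total now 54
augment #8: 10→8→4→5→12→1→3 bottleneck 7, total now 61

Maximum flow value: 61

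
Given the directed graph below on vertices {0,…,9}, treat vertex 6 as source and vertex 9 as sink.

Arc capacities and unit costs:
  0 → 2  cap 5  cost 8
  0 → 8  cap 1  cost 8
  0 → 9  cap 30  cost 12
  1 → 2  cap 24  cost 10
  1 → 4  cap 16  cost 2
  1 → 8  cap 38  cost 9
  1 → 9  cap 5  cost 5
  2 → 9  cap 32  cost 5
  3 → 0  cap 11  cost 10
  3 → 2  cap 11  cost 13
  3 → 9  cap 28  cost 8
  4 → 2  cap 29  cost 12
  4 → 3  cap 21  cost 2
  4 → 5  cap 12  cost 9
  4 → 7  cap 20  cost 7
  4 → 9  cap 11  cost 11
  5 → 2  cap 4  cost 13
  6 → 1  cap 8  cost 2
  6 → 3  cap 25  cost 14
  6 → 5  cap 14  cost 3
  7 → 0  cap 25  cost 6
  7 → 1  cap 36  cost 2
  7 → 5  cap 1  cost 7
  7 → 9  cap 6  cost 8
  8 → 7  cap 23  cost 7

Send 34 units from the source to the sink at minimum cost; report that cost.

shortest-cost path #1: 6→1→9 push 5 @ unit cost 7 (adds 35)
shortest-cost path #2: 6→1→4→3→9 push 3 @ unit cost 14 (adds 42)
shortest-cost path #3: 6→5→2→9 push 4 @ unit cost 21 (adds 84)
shortest-cost path #4: 6→3→9 push 22 @ unit cost 22 (adds 484)
total cost = 645

Minimum cost for 34 units: 645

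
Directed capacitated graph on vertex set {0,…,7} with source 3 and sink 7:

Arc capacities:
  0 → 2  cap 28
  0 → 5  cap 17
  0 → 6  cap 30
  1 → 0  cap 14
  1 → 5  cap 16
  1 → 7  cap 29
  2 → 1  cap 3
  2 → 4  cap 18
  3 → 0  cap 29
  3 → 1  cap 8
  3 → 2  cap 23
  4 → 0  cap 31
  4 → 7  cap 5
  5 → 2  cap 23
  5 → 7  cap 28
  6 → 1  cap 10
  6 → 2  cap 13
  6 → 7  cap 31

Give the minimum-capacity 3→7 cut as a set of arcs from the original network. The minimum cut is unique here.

Min-cut arcs: {(2,1), (2,4), (3,0), (3,1)} (total capacity 58)

augment #1: 3→1→7 push 8
augment #2: 3→0→5→7 push 17
augment #3: 3→0→6→7 push 12
augment #4: 3→2→1→7 push 3
augment #5: 3→2→4→7 push 5
augment #6: 3→2→4→0→6→7 push 13
max flow = 58; residual-reachable set from 3 gives S-side
cut edges (S→T): {(2,1), (2,4), (3,0), (3,1)} total cap 58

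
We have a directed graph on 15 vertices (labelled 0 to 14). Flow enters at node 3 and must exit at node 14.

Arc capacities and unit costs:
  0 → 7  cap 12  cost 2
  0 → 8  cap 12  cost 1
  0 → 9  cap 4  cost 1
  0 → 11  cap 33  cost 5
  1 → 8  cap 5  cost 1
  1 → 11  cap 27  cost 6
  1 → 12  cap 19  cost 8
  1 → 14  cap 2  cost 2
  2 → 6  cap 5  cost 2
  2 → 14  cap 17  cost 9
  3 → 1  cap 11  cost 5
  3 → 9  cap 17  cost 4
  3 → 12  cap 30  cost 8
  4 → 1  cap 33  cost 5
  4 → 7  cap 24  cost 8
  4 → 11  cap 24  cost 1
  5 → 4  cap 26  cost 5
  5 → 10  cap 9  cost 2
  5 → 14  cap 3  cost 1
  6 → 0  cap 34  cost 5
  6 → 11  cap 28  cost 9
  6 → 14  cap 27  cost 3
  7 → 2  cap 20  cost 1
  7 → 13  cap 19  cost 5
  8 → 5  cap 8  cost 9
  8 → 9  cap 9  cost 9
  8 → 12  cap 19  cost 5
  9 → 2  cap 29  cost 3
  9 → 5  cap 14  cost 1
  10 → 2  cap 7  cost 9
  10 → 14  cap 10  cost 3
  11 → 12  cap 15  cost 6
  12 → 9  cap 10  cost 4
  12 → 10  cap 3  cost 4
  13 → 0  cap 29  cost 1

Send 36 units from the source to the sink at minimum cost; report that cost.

shortest-cost path #1: 3→9→5→14 push 3 @ unit cost 6 (adds 18)
shortest-cost path #2: 3→1→14 push 2 @ unit cost 7 (adds 14)
shortest-cost path #3: 3→9→5→10→14 push 9 @ unit cost 10 (adds 90)
shortest-cost path #4: 3→9→2→6→14 push 5 @ unit cost 12 (adds 60)
shortest-cost path #5: 3→12→10→14 push 1 @ unit cost 15 (adds 15)
shortest-cost path #6: 3→12→10→5→9→2→14 push 2 @ unit cost 21 (adds 42)
shortest-cost path #7: 3→12→9→2→14 push 10 @ unit cost 24 (adds 240)
shortest-cost path #8: 3→1→8→5→9→2→14 push 4 @ unit cost 26 (adds 104)
total cost = 583

Minimum cost for 36 units: 583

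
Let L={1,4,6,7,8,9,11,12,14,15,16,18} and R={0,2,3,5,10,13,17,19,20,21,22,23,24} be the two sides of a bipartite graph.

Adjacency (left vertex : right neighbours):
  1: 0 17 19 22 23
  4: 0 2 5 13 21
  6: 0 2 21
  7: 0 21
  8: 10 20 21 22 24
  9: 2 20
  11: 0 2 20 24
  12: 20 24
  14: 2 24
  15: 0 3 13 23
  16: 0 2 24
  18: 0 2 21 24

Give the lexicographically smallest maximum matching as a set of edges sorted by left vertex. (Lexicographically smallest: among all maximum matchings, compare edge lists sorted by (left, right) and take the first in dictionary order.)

|M| = 9 (so the lex-smallest maximum matching has 9 edges)
process left vertices in ascending order; for each, take the smallest-labelled available neighbour that still permits 9 edges overall, or leave it unmatched if none does
lex-smallest matching: {1-17, 4-5, 6-0, 7-21, 8-10, 9-2, 11-20, 12-24, 15-3}

Lex-smallest maximum matching: {(1,17), (4,5), (6,0), (7,21), (8,10), (9,2), (11,20), (12,24), (15,3)}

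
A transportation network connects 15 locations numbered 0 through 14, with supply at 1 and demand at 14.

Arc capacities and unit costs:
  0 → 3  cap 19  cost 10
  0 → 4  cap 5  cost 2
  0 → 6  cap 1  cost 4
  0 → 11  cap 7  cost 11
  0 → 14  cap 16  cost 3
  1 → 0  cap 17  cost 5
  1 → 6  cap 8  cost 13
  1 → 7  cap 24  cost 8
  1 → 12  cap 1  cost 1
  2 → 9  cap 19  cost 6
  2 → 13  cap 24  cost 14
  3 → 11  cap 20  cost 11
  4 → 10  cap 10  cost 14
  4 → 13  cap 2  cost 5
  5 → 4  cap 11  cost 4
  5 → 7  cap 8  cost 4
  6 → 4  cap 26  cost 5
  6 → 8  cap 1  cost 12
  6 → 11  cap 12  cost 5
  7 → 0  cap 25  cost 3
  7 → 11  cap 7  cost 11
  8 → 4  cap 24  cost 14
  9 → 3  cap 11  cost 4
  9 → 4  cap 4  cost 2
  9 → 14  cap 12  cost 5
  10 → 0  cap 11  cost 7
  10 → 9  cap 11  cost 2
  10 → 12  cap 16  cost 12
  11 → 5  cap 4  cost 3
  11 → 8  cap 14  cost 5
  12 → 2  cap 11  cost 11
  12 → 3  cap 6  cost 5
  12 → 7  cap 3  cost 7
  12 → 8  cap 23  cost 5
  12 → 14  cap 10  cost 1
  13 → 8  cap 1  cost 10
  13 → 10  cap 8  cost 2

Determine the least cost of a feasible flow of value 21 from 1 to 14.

shortest-cost path #1: 1→12→14 push 1 @ unit cost 2 (adds 2)
shortest-cost path #2: 1→0→14 push 16 @ unit cost 8 (adds 128)
shortest-cost path #3: 1→0→4→13→10→9→14 push 1 @ unit cost 21 (adds 21)
shortest-cost path #4: 1→7→0→4→13→10→9→14 push 1 @ unit cost 27 (adds 27)
shortest-cost path #5: 1→7→0→4→10→9→14 push 2 @ unit cost 34 (adds 68)
total cost = 246

Minimum cost for 21 units: 246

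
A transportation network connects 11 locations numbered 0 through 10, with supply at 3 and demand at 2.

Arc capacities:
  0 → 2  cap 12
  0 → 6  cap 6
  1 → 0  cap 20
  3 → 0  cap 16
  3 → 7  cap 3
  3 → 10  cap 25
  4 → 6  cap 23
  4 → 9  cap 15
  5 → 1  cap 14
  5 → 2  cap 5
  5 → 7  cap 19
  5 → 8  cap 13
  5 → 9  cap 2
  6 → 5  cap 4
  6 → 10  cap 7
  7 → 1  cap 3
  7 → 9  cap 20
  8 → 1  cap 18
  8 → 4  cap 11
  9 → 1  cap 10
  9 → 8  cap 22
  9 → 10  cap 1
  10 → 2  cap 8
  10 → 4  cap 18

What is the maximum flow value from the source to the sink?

augment #1: 3→0→2 bottleneck 12, total now 12
augment #2: 3→10→2 bottleneck 8, total now 20
augment #3: 3→0→6→5→2 bottleneck 4, total now 24

Maximum flow value: 24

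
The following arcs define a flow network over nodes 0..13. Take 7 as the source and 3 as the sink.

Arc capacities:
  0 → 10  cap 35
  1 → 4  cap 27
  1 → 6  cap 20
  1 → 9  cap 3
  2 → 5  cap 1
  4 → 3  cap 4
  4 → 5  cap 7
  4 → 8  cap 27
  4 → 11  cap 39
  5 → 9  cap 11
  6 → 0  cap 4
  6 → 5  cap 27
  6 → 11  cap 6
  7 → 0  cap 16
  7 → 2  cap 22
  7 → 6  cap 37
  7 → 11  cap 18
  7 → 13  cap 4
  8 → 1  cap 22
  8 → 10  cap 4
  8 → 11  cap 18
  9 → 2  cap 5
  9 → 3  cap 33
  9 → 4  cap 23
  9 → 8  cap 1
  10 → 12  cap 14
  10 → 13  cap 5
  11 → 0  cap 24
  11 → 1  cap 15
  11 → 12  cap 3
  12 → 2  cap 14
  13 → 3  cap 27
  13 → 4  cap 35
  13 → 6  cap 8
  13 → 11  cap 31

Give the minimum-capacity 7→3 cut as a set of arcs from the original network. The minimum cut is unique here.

augment #1: 7→13→3 push 4
augment #2: 7→0→10→13→3 push 5
augment #3: 7→2→5→9→3 push 1
augment #4: 7→6→5→9→3 push 10
augment #5: 7→11→1→4→3 push 4
augment #6: 7→11→1→9→3 push 3
max flow = 27; residual-reachable set from 7 gives S-side
cut edges (S→T): {(1,9), (4,3), (5,9), (7,13), (10,13)} total cap 27

Min-cut arcs: {(1,9), (4,3), (5,9), (7,13), (10,13)} (total capacity 27)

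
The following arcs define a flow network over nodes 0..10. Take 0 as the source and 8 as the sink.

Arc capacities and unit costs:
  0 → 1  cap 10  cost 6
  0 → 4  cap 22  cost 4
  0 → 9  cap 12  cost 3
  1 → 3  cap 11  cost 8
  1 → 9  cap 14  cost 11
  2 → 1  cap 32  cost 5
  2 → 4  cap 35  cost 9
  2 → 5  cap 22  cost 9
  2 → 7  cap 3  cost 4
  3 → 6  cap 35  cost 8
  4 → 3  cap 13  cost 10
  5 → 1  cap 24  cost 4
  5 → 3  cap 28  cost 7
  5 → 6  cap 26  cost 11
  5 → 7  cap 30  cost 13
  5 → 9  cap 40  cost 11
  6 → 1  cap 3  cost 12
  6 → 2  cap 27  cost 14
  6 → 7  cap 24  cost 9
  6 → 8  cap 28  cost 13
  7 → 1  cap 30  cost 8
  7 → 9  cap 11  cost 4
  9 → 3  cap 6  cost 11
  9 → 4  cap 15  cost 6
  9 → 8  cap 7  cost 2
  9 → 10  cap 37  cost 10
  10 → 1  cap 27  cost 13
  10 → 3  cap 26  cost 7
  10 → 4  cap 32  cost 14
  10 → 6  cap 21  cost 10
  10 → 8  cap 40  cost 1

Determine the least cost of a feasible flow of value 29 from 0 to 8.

Minimum cost for 29 units: 630

shortest-cost path #1: 0→9→8 push 7 @ unit cost 5 (adds 35)
shortest-cost path #2: 0→9→10→8 push 5 @ unit cost 14 (adds 70)
shortest-cost path #3: 0→1→9→10→8 push 10 @ unit cost 28 (adds 280)
shortest-cost path #4: 0→4→3→6→8 push 7 @ unit cost 35 (adds 245)
total cost = 630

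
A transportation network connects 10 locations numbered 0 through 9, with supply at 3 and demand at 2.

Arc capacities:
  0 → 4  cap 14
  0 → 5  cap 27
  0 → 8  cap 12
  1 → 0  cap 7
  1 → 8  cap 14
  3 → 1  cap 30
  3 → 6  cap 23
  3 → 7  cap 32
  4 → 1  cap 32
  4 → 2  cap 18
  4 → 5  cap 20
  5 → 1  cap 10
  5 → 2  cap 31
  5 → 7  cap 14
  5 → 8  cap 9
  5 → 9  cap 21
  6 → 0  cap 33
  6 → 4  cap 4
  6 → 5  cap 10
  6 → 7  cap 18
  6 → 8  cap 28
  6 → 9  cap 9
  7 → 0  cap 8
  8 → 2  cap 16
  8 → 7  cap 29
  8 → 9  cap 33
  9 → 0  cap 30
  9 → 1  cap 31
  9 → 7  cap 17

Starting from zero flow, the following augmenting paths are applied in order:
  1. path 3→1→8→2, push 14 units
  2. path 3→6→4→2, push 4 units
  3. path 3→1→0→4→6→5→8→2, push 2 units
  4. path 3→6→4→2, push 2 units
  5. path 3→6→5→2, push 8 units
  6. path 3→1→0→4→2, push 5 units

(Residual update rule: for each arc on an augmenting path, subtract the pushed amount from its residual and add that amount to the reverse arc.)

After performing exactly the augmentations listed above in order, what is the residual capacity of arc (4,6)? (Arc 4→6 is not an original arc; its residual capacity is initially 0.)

after path 1 (3→1→8→2, push 14): res(4,6)=0
after path 2 (3→6→4→2, push 4): res(4,6)=4
after path 3 (3→1→0→4→6→5→8→2, push 2): res(4,6)=2
after path 4 (3→6→4→2, push 2): res(4,6)=4
after path 5 (3→6→5→2, push 8): res(4,6)=4
after path 6 (3→1→0→4→2, push 5): res(4,6)=4

Residual capacity of (4,6): 4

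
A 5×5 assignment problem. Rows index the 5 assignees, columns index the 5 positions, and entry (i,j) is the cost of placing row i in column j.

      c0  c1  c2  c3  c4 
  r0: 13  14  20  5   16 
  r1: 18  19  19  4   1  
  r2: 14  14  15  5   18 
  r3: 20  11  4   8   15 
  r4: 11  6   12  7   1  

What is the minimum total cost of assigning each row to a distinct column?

optimal assignment: row0→col0 (cost 13), row1→col4 (cost 1), row2→col3 (cost 5), row3→col2 (cost 4), row4→col1 (cost 6)
total = 13 + 1 + 5 + 4 + 6 = 29

Minimum assignment cost: 29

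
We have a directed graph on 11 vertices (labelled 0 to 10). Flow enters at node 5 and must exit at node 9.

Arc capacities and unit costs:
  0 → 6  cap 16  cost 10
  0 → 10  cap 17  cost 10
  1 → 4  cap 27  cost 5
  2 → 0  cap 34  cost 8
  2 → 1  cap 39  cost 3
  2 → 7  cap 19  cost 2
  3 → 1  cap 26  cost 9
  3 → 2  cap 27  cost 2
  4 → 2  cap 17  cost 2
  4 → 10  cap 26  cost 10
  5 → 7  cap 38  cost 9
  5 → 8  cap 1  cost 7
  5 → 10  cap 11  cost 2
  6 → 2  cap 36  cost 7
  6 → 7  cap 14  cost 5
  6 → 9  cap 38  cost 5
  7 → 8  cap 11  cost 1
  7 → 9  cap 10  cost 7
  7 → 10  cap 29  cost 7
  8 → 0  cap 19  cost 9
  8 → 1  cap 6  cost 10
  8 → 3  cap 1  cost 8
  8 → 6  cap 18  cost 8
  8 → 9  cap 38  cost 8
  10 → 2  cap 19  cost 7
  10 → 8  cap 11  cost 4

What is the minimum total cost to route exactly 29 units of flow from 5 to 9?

shortest-cost path #1: 5→10→8→9 push 11 @ unit cost 14 (adds 154)
shortest-cost path #2: 5→8→9 push 1 @ unit cost 15 (adds 15)
shortest-cost path #3: 5→7→9 push 10 @ unit cost 16 (adds 160)
shortest-cost path #4: 5→7→8→9 push 7 @ unit cost 18 (adds 126)
total cost = 455

Minimum cost for 29 units: 455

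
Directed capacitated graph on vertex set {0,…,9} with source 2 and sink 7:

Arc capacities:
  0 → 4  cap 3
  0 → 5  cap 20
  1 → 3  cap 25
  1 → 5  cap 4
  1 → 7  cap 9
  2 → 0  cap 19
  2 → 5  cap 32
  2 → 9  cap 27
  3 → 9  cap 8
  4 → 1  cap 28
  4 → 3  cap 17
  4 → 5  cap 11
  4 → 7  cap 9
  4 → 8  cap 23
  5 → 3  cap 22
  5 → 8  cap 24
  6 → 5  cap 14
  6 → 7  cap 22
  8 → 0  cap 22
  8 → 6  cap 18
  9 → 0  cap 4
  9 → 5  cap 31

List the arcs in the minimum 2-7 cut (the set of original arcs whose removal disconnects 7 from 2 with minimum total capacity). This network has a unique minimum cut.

Min-cut arcs: {(0,4), (8,6)} (total capacity 21)

augment #1: 2→0→4→7 push 3
augment #2: 2→5→8→6→7 push 18
max flow = 21; residual-reachable set from 2 gives S-side
cut edges (S→T): {(0,4), (8,6)} total cap 21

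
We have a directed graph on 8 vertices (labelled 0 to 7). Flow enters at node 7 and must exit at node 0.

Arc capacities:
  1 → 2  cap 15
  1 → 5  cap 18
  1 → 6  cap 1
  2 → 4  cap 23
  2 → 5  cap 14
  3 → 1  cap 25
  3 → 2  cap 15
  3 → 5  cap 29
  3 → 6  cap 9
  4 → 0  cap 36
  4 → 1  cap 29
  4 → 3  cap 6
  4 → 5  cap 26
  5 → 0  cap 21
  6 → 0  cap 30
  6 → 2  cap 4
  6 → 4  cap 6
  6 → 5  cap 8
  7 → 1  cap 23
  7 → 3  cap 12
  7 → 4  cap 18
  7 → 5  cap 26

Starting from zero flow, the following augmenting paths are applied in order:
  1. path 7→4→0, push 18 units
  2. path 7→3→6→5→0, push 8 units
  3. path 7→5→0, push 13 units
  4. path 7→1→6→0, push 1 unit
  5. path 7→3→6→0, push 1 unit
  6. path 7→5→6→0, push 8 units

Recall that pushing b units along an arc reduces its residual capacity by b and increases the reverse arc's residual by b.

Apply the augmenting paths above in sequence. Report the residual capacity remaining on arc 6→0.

Residual capacity of (6,0): 20

after path 1 (7→4→0, push 18): res(6,0)=30
after path 2 (7→3→6→5→0, push 8): res(6,0)=30
after path 3 (7→5→0, push 13): res(6,0)=30
after path 4 (7→1→6→0, push 1): res(6,0)=29
after path 5 (7→3→6→0, push 1): res(6,0)=28
after path 6 (7→5→6→0, push 8): res(6,0)=20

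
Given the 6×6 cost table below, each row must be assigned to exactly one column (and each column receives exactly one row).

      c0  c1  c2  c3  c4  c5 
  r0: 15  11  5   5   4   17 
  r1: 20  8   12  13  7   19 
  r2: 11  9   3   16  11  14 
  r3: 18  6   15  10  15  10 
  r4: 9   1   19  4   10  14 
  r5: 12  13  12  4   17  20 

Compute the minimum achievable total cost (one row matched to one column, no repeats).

one of 3 optimal assignments: row0→col2 (cost 5), row1→col4 (cost 7), row2→col0 (cost 11), row3→col5 (cost 10), row4→col1 (cost 1), row5→col3 (cost 4)
total = 5 + 7 + 11 + 10 + 1 + 4 = 38

Minimum assignment cost: 38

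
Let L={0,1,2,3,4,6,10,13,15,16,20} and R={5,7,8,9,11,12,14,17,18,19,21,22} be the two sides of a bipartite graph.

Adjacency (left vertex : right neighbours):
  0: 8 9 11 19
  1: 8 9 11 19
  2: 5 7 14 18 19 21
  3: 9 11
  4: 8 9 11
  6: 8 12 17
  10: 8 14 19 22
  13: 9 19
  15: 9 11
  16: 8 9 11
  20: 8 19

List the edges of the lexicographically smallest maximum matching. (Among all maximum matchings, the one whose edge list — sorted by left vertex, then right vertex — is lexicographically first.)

|M| = 7 (so the lex-smallest maximum matching has 7 edges)
process left vertices in ascending order; for each, take the smallest-labelled available neighbour that still permits 7 edges overall, or leave it unmatched if none does
lex-smallest matching: {0-8, 1-9, 2-5, 3-11, 6-12, 10-14, 13-19}

Lex-smallest maximum matching: {(0,8), (1,9), (2,5), (3,11), (6,12), (10,14), (13,19)}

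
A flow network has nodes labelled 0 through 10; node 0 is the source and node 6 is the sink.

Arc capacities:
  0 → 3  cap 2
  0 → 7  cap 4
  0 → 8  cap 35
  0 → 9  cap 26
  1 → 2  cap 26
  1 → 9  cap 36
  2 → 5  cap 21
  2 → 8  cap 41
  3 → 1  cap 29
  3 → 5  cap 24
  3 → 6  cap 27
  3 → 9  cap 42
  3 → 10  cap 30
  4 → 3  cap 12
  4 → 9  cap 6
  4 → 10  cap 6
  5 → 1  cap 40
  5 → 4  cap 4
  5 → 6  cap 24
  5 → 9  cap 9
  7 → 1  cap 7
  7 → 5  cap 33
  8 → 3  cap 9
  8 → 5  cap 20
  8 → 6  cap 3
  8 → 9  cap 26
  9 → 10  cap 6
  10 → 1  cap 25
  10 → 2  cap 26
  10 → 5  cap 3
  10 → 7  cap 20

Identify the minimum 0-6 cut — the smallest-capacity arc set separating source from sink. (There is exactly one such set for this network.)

augment #1: 0→3→6 push 2
augment #2: 0→8→6 push 3
augment #3: 0→7→5→6 push 4
augment #4: 0→8→3→6 push 9
augment #5: 0→8→5→6 push 20
augment #6: 0→9→10→5→4→3→6 push 3
augment #7: 0→9→10→2→5→4→3→6 push 1
max flow = 42; residual-reachable set from 0 gives S-side
cut edges (S→T): {(0,3), (5,4), (5,6), (8,3), (8,6)} total cap 42

Min-cut arcs: {(0,3), (5,4), (5,6), (8,3), (8,6)} (total capacity 42)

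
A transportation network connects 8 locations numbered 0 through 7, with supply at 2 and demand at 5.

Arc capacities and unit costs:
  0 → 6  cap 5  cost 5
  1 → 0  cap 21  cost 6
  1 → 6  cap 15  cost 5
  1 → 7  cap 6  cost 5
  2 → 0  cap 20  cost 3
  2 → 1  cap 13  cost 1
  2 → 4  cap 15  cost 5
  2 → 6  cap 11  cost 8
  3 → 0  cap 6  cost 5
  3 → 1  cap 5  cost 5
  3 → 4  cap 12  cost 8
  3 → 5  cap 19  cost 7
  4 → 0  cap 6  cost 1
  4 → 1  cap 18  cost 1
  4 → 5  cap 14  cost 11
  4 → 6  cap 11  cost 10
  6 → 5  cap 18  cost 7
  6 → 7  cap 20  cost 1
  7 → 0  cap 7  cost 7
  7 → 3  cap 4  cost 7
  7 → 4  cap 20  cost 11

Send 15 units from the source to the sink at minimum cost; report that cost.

Minimum cost for 15 units: 199

shortest-cost path #1: 2→1→6→5 push 13 @ unit cost 13 (adds 169)
shortest-cost path #2: 2→6→5 push 2 @ unit cost 15 (adds 30)
total cost = 199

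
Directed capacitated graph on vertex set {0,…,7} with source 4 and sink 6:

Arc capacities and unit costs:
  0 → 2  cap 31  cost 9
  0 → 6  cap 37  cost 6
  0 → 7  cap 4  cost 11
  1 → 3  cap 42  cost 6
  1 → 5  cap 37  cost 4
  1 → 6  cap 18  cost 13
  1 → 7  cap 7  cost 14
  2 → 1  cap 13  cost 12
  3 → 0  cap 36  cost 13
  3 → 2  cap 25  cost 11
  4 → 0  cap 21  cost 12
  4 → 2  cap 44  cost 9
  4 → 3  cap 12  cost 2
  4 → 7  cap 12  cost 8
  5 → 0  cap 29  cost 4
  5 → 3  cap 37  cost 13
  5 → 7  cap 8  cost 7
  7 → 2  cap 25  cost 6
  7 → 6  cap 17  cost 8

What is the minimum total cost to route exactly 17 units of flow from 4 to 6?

shortest-cost path #1: 4→7→6 push 12 @ unit cost 16 (adds 192)
shortest-cost path #2: 4→0→6 push 5 @ unit cost 18 (adds 90)
total cost = 282

Minimum cost for 17 units: 282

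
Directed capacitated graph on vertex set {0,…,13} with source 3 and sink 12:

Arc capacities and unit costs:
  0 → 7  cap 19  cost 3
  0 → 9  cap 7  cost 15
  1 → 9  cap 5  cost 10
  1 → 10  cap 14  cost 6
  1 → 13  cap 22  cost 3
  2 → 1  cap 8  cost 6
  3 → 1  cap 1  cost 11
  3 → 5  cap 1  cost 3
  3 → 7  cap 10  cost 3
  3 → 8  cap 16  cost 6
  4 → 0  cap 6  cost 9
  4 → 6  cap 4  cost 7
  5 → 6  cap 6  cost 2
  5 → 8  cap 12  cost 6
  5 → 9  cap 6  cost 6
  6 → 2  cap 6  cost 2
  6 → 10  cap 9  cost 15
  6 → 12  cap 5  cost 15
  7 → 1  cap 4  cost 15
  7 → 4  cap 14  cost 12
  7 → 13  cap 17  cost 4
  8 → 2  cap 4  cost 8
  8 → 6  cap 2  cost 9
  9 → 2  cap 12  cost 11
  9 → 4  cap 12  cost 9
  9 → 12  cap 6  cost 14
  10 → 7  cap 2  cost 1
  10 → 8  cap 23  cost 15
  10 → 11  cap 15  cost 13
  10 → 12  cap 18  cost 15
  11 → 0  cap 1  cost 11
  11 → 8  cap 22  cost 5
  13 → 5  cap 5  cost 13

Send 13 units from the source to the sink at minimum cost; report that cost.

Minimum cost for 13 units: 462

shortest-cost path #1: 3→5→6→12 push 1 @ unit cost 20 (adds 20)
shortest-cost path #2: 3→8→6→12 push 2 @ unit cost 30 (adds 60)
shortest-cost path #3: 3→1→10→12 push 1 @ unit cost 32 (adds 32)
shortest-cost path #4: 3→7→4→6→12 push 2 @ unit cost 37 (adds 74)
shortest-cost path #5: 3→7→1→10→12 push 4 @ unit cost 39 (adds 156)
shortest-cost path #6: 3→7→13→5→9→12 push 3 @ unit cost 40 (adds 120)
total cost = 462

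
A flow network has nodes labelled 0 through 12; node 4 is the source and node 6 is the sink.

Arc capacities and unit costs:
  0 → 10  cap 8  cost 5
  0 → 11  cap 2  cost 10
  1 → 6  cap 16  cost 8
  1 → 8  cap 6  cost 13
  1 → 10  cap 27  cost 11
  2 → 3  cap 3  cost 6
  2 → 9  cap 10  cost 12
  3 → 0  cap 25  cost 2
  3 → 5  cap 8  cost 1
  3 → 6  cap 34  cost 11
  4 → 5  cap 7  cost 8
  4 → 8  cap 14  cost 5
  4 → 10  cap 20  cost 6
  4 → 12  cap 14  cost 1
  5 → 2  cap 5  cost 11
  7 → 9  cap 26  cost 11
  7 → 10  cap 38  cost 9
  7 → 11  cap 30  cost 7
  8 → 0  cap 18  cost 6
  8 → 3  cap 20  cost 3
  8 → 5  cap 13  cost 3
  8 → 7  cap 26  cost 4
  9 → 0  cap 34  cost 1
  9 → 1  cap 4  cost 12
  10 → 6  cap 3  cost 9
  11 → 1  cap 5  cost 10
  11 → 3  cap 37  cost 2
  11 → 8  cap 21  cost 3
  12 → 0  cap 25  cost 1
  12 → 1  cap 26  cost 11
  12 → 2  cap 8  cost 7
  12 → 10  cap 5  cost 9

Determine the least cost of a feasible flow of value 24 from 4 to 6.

Minimum cost for 24 units: 451

shortest-cost path #1: 4→10→6 push 3 @ unit cost 15 (adds 45)
shortest-cost path #2: 4→8→3→6 push 14 @ unit cost 19 (adds 266)
shortest-cost path #3: 4→12→1→6 push 7 @ unit cost 20 (adds 140)
total cost = 451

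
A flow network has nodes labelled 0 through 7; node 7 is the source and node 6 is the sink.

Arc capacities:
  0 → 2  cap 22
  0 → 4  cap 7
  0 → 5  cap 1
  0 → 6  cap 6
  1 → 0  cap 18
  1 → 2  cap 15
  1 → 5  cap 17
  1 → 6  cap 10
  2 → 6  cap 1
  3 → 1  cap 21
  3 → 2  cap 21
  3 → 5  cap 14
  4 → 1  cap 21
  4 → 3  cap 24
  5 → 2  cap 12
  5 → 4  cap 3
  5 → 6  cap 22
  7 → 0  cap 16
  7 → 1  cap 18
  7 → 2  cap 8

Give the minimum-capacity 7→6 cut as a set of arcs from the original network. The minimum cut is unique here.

Min-cut arcs: {(0,4), (0,5), (0,6), (2,6), (7,1)} (total capacity 33)

augment #1: 7→0→6 push 6
augment #2: 7→1→6 push 10
augment #3: 7→2→6 push 1
augment #4: 7→0→5→6 push 1
augment #5: 7→1→5→6 push 8
augment #6: 7→0→4→1→5→6 push 7
max flow = 33; residual-reachable set from 7 gives S-side
cut edges (S→T): {(0,4), (0,5), (0,6), (2,6), (7,1)} total cap 33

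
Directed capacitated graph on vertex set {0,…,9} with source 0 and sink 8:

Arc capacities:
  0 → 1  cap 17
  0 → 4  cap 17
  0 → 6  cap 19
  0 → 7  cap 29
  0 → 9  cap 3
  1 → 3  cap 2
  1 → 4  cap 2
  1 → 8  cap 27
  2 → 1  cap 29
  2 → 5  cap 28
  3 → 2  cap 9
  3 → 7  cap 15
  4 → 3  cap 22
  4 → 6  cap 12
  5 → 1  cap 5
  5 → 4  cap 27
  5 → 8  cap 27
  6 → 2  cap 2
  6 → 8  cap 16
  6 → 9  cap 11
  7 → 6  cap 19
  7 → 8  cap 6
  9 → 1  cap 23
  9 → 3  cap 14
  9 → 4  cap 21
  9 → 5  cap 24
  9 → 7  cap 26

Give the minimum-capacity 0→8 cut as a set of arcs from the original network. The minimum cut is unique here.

augment #1: 0→1→8 push 17
augment #2: 0→6→8 push 16
augment #3: 0→7→8 push 6
augment #4: 0→9→1→8 push 3
augment #5: 0→6→2→1→8 push 2
augment #6: 0→6→9→1→8 push 1
augment #7: 0→4→3→2→1→8 push 4
augment #8: 0→4→3→2→5→8 push 5
augment #9: 0→4→6→9→5→8 push 8
augment #10: 0→7→6→9→5→8 push 2
max flow = 64; residual-reachable set from 0 gives S-side
cut edges (S→T): {(0,1), (0,9), (3,2), (6,2), (6,8), (6,9), (7,8)} total cap 64

Min-cut arcs: {(0,1), (0,9), (3,2), (6,2), (6,8), (6,9), (7,8)} (total capacity 64)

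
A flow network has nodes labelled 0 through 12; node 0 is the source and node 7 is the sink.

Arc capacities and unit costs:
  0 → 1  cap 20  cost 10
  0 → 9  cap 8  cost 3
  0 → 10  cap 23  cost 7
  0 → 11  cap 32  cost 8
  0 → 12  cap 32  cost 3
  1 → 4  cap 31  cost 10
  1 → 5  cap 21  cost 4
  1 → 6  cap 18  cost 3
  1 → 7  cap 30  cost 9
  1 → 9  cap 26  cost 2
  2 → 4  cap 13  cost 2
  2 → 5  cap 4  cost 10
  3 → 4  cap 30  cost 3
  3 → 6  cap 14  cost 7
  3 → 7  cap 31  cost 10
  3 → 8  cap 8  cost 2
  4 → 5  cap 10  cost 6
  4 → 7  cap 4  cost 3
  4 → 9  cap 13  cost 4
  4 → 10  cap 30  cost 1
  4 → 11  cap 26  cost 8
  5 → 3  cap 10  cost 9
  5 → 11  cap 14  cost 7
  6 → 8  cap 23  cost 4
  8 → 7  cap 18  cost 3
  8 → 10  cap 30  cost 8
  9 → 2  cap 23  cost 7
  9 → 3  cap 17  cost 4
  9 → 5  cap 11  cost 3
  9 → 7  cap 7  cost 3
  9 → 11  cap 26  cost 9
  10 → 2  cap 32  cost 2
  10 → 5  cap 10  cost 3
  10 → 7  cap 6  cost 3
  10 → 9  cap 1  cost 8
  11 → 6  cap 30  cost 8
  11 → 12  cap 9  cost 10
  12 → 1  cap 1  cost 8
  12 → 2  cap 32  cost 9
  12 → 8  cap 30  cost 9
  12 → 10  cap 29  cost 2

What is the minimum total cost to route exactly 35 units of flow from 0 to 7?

shortest-cost path #1: 0→9→7 push 7 @ unit cost 6 (adds 42)
shortest-cost path #2: 0→12→10→7 push 6 @ unit cost 8 (adds 48)
shortest-cost path #3: 0→9→3→8→7 push 1 @ unit cost 12 (adds 12)
shortest-cost path #4: 0→12→10→2→4→7 push 4 @ unit cost 12 (adds 48)
shortest-cost path #5: 0→12→8→7 push 17 @ unit cost 15 (adds 255)
total cost = 405

Minimum cost for 35 units: 405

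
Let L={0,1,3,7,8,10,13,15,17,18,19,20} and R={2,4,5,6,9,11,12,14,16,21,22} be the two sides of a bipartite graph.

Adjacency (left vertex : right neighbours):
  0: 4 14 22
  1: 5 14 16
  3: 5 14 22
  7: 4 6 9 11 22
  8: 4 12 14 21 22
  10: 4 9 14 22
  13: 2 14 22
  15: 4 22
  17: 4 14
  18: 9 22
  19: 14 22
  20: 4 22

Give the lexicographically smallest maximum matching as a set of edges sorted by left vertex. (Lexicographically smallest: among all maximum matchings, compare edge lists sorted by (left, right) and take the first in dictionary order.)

Lex-smallest maximum matching: {(0,4), (1,16), (3,5), (7,6), (8,12), (10,9), (13,2), (15,22), (17,14)}

|M| = 9 (so the lex-smallest maximum matching has 9 edges)
process left vertices in ascending order; for each, take the smallest-labelled available neighbour that still permits 9 edges overall, or leave it unmatched if none does
lex-smallest matching: {0-4, 1-16, 3-5, 7-6, 8-12, 10-9, 13-2, 15-22, 17-14}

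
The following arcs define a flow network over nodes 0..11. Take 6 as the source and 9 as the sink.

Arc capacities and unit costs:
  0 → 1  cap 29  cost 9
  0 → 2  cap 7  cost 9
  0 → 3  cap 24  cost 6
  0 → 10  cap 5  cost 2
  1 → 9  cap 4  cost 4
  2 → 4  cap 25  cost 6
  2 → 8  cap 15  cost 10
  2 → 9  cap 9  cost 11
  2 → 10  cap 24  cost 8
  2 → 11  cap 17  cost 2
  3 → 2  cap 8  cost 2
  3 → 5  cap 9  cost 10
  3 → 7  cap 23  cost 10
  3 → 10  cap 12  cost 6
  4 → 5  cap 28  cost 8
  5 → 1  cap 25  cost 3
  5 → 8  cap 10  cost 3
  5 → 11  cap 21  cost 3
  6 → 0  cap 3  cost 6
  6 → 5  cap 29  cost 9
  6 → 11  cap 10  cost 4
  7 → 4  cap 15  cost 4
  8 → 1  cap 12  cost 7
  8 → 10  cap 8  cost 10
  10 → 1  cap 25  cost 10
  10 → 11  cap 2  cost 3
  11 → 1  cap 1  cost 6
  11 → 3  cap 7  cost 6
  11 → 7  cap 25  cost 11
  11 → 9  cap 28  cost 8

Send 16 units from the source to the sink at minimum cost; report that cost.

Minimum cost for 16 units: 222

shortest-cost path #1: 6→11→9 push 10 @ unit cost 12 (adds 120)
shortest-cost path #2: 6→5→1→9 push 4 @ unit cost 16 (adds 64)
shortest-cost path #3: 6→0→10→11→9 push 2 @ unit cost 19 (adds 38)
total cost = 222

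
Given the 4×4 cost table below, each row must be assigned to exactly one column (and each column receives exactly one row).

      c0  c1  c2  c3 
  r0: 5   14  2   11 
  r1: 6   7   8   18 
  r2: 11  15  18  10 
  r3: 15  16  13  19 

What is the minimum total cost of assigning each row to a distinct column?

Minimum assignment cost: 34

one of 2 optimal assignments: row0→col2 (cost 2), row1→col0 (cost 6), row2→col3 (cost 10), row3→col1 (cost 16)
total = 2 + 6 + 10 + 16 = 34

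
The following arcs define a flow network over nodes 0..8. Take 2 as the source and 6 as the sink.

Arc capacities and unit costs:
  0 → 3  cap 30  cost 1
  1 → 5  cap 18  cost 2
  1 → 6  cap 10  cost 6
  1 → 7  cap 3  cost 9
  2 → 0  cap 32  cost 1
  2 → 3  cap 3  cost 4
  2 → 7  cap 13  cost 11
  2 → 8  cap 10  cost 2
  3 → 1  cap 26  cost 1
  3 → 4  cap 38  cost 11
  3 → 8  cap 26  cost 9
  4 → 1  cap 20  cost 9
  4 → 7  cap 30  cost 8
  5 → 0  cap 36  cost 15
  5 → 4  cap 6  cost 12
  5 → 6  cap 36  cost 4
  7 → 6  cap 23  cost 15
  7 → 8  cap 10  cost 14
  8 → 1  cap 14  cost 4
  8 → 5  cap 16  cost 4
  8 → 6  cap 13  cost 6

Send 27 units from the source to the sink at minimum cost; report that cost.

Minimum cost for 27 units: 233

shortest-cost path #1: 2→8→6 push 10 @ unit cost 8 (adds 80)
shortest-cost path #2: 2→0→3→1→6 push 10 @ unit cost 9 (adds 90)
shortest-cost path #3: 2→0→3→1→5→6 push 7 @ unit cost 9 (adds 63)
total cost = 233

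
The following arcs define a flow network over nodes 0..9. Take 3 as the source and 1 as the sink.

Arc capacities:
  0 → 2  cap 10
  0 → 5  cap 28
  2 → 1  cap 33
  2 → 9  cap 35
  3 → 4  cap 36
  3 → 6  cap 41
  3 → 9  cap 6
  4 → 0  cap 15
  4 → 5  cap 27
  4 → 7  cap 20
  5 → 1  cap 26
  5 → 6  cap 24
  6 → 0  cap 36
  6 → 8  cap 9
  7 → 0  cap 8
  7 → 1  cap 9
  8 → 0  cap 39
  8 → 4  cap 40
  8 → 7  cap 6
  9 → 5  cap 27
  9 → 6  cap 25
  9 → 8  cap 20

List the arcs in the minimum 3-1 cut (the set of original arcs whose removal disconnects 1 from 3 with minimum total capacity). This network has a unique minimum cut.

augment #1: 3→4→5→1 push 26
augment #2: 3→4→7→1 push 9
augment #3: 3→4→0→2→1 push 1
augment #4: 3→6→0→2→1 push 9
max flow = 45; residual-reachable set from 3 gives S-side
cut edges (S→T): {(0,2), (5,1), (7,1)} total cap 45

Min-cut arcs: {(0,2), (5,1), (7,1)} (total capacity 45)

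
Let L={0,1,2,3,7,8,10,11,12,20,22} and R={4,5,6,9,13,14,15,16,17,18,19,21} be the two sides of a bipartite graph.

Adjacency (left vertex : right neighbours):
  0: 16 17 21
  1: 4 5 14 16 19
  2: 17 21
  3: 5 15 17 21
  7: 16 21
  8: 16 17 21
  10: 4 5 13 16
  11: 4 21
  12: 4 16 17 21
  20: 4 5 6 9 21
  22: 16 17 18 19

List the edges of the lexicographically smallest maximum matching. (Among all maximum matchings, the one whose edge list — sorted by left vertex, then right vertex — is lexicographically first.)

Lex-smallest maximum matching: {(0,16), (1,5), (2,17), (3,15), (7,21), (10,13), (11,4), (20,6), (22,18)}

|M| = 9 (so the lex-smallest maximum matching has 9 edges)
process left vertices in ascending order; for each, take the smallest-labelled available neighbour that still permits 9 edges overall, or leave it unmatched if none does
lex-smallest matching: {0-16, 1-5, 2-17, 3-15, 7-21, 10-13, 11-4, 20-6, 22-18}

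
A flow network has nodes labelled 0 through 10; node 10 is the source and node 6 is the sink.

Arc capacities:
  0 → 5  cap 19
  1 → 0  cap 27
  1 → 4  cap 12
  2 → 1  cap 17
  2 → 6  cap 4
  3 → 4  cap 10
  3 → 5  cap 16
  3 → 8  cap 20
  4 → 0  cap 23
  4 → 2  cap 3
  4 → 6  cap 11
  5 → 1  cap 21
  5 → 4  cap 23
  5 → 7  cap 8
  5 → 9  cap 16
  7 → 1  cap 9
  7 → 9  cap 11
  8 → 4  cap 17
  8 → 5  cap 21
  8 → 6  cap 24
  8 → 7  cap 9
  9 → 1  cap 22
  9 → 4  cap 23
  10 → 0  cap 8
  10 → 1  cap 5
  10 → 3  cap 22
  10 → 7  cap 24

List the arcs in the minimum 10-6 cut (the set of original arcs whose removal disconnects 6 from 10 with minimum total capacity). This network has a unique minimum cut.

Min-cut arcs: {(3,8), (4,2), (4,6)} (total capacity 34)

augment #1: 10→1→4→6 push 5
augment #2: 10→3→4→6 push 6
augment #3: 10→3→8→6 push 16
augment #4: 10→0→5→4→2→6 push 3
augment #5: 10→0→5→4→3→8→6 push 4
max flow = 34; residual-reachable set from 10 gives S-side
cut edges (S→T): {(3,8), (4,2), (4,6)} total cap 34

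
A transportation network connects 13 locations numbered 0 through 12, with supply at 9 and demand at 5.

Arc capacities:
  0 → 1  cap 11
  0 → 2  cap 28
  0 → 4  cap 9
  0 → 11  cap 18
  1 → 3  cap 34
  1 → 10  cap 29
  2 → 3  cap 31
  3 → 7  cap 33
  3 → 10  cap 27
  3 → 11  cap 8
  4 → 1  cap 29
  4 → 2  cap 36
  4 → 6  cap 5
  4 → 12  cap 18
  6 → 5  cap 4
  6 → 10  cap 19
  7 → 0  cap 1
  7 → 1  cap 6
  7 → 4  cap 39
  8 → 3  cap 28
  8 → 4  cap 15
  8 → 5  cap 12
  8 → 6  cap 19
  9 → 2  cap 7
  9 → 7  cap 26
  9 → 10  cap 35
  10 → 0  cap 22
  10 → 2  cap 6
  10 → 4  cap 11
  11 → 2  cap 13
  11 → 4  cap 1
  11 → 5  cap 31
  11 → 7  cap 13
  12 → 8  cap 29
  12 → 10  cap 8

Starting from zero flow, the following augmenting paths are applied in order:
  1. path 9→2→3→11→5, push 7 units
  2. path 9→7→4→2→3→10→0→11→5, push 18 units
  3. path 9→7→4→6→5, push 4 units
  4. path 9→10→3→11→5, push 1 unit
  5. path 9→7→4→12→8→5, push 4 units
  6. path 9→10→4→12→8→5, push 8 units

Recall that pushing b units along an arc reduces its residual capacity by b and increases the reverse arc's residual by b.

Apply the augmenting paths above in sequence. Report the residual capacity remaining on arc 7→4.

after path 1 (9→2→3→11→5, push 7): res(7,4)=39
after path 2 (9→7→4→2→3→10→0→11→5, push 18): res(7,4)=21
after path 3 (9→7→4→6→5, push 4): res(7,4)=17
after path 4 (9→10→3→11→5, push 1): res(7,4)=17
after path 5 (9→7→4→12→8→5, push 4): res(7,4)=13
after path 6 (9→10→4→12→8→5, push 8): res(7,4)=13

Residual capacity of (7,4): 13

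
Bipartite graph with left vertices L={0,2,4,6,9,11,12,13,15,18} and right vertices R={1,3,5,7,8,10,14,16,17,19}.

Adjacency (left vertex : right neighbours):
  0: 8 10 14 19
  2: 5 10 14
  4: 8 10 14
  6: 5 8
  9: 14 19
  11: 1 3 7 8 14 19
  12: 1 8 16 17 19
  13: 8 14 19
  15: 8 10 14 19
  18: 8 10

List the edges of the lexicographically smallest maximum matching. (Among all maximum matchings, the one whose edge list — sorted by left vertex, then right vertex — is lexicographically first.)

Lex-smallest maximum matching: {(0,8), (2,5), (4,10), (9,14), (11,1), (12,16), (13,19)}

|M| = 7 (so the lex-smallest maximum matching has 7 edges)
process left vertices in ascending order; for each, take the smallest-labelled available neighbour that still permits 7 edges overall, or leave it unmatched if none does
lex-smallest matching: {0-8, 2-5, 4-10, 9-14, 11-1, 12-16, 13-19}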